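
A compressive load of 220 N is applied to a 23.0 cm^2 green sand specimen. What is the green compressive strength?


Formula: Compressive Strength = Force / Area
Strength = 220 N / 23.0 cm^2 = 9.5652 N/cm^2


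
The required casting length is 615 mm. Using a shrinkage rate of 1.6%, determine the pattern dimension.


Formula: L_pattern = L_casting * (1 + shrinkage_rate/100)
Shrinkage factor = 1 + 1.6/100 = 1.016
L_pattern = 615 mm * 1.016 = 624.8400 mm

Answer: 624.8400 mm


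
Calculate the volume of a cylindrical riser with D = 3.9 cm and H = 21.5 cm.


Formula: V = pi * (D/2)^2 * H  (cylinder volume)
Radius = D/2 = 3.9/2 = 1.95 cm
V = pi * 1.95^2 * 21.5 = 256.8370 cm^3


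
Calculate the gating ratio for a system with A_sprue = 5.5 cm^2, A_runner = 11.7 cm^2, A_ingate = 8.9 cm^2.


Sprue:Runner:Ingate = 1 : 11.7/5.5 : 8.9/5.5 = 1:2.13:1.62

Answer: 1:2.13:1.62


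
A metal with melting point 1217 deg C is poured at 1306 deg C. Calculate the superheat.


Formula: Superheat = T_pour - T_melt
Superheat = 1306 - 1217 = 89 deg C

Final answer: 89 deg C


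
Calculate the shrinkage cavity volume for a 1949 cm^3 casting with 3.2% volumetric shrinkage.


Formula: V_shrink = V_casting * shrinkage_pct / 100
V_shrink = 1949 cm^3 * 3.2 / 100 = 62.3680 cm^3

Final answer: 62.3680 cm^3


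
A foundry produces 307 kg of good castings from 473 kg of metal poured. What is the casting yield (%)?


Formula: Casting Yield = (W_good / W_total) * 100
Yield = (307 kg / 473 kg) * 100 = 64.9049%


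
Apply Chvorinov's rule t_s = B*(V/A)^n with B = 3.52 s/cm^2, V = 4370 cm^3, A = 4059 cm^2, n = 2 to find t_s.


Formula: t_s = B * (V/A)^n  (Chvorinov's rule, n=2)
Modulus M = V/A = 4370/4059 = 1.076620 cm
M^2 = 1.076620^2 = 1.159111 cm^2
t_s = 3.52 * 1.159111 = 4.0801 s

Final answer: 4.0801 s


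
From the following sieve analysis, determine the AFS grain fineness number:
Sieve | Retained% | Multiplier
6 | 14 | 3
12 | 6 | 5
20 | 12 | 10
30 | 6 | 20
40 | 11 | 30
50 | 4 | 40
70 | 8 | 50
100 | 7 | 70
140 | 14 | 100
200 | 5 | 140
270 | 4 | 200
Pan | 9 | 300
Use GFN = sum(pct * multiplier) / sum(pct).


Formula: GFN = sum(pct * multiplier) / sum(pct)
sum(pct * multiplier) = 7292
sum(pct) = 100
GFN = 7292 / 100 = 72.92

72.92


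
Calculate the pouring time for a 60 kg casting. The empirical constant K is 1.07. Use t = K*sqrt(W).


Formula: t = K * sqrt(W)
sqrt(W) = sqrt(60) = 7.74597
t = 1.07 * 7.74597 = 8.2882 s

Answer: 8.2882 s


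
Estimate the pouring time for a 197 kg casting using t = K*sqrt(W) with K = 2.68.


Formula: t = K * sqrt(W)
sqrt(W) = sqrt(197) = 14.03567
t = 2.68 * 14.03567 = 37.6156 s

37.6156 s


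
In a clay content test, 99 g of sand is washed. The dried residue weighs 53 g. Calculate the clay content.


Formula: Clay% = (W_total - W_washed) / W_total * 100
Clay mass = 99 - 53 = 46 g
Clay% = 46 / 99 * 100 = 46.4646%


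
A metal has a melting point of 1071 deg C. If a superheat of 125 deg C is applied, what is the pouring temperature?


Formula: T_pour = T_melt + Superheat
T_pour = 1071 + 125 = 1196 deg C

1196 deg C


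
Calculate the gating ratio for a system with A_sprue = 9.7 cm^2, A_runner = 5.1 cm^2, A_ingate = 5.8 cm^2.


Sprue:Runner:Ingate = 1 : 5.1/9.7 : 5.8/9.7 = 1:0.53:0.60

Final answer: 1:0.53:0.60


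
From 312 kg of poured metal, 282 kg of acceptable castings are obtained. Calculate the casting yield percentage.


Formula: Casting Yield = (W_good / W_total) * 100
Yield = (282 kg / 312 kg) * 100 = 90.3846%


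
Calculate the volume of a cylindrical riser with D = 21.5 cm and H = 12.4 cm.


Formula: V = pi * (D/2)^2 * H  (cylinder volume)
Radius = D/2 = 21.5/2 = 10.75 cm
V = pi * 10.75^2 * 12.4 = 4501.8237 cm^3

4501.8237 cm^3


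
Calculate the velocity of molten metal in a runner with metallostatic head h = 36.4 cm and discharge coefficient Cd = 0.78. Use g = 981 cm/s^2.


Formula: v = Cd * sqrt(2 * g * h)  (Torricelli with discharge coefficient)
2*g*h = 2 * 981 * 36.4 = 71416.8 cm^2/s^2
sqrt(71416.8) = 267.23922 cm/s
v = 0.78 * 267.23922 = 208.4466 cm/s

208.4466 cm/s


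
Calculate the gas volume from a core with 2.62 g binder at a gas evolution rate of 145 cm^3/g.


Formula: V_gas = W_binder * gas_evolution_rate
V = 2.62 g * 145 cm^3/g = 379.9000 cm^3


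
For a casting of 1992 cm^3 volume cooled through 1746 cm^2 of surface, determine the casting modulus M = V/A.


Formula: Casting Modulus M = V / A
M = 1992 cm^3 / 1746 cm^2 = 1.1409 cm


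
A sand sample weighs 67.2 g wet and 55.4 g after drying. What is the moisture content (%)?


Formula: MC = (W_wet - W_dry) / W_wet * 100
Water mass = 67.2 - 55.4 = 11.8 g
MC = 11.8 / 67.2 * 100 = 17.5595%

Final answer: 17.5595%


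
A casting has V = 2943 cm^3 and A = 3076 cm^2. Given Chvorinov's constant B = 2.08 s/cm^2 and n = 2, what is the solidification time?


Formula: t_s = B * (V/A)^n  (Chvorinov's rule, n=2)
Modulus M = V/A = 2943/3076 = 0.956762 cm
M^2 = 0.956762^2 = 0.915394 cm^2
t_s = 2.08 * 0.915394 = 1.9040 s

1.9040 s


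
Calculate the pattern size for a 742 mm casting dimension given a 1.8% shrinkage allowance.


Formula: L_pattern = L_casting * (1 + shrinkage_rate/100)
Shrinkage factor = 1 + 1.8/100 = 1.018
L_pattern = 742 mm * 1.018 = 755.3560 mm

Answer: 755.3560 mm


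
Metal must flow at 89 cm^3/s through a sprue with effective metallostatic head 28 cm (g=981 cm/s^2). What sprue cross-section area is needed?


Formula: v = sqrt(2*g*h), A = Q/v
Velocity: v = sqrt(2 * 981 * 28) = sqrt(54936) = 234.3843 cm/s
Sprue area: A = Q / v = 89 / 234.3843 = 0.3797 cm^2


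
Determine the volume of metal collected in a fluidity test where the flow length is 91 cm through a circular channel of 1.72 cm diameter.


Formula: V = pi * (d/2)^2 * L  (cylinder volume)
Radius = 1.72/2 = 0.86 cm
V = pi * 0.86^2 * 91 = 211.4405 cm^3

Final answer: 211.4405 cm^3


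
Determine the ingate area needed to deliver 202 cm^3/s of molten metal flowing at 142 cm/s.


Formula: A_ingate = Q / v  (continuity equation)
A = 202 cm^3/s / 142 cm/s = 1.4225 cm^2

Final answer: 1.4225 cm^2


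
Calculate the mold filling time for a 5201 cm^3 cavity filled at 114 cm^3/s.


Formula: t_fill = V_mold / Q_flow
t = 5201 cm^3 / 114 cm^3/s = 45.6228 s

Final answer: 45.6228 s


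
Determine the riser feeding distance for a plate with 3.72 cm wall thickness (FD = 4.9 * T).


Formula: FD = 4.9 * T  (riser feeding-distance rule)
FD = 4.9 * 3.72 cm = 18.2280 cm

Final answer: 18.2280 cm


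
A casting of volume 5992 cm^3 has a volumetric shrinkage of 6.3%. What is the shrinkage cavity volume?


Formula: V_shrink = V_casting * shrinkage_pct / 100
V_shrink = 5992 cm^3 * 6.3 / 100 = 377.4960 cm^3

377.4960 cm^3


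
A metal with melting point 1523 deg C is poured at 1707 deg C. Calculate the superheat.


Formula: Superheat = T_pour - T_melt
Superheat = 1707 - 1523 = 184 deg C

Final answer: 184 deg C


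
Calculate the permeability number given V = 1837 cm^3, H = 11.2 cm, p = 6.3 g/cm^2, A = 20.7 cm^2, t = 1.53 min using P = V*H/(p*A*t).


Formula: Permeability Number P = (V * H) / (p * A * t)
Numerator: V * H = 1837 * 11.2 = 20574.4
Denominator: p * A * t = 6.3 * 20.7 * 1.53 = 199.5273
P = 20574.4 / 199.5273 = 103.1157

103.1157


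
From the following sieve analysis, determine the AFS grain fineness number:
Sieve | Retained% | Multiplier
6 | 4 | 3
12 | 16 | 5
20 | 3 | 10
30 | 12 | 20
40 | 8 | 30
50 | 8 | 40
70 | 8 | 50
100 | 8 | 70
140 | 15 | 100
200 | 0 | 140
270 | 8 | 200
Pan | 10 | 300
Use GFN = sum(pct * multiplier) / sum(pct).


Formula: GFN = sum(pct * multiplier) / sum(pct)
sum(pct * multiplier) = 7982
sum(pct) = 100
GFN = 7982 / 100 = 79.82


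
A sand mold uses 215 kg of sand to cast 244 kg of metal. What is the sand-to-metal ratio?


Formula: Sand-to-Metal Ratio = W_sand / W_metal
Ratio = 215 kg / 244 kg = 0.8811


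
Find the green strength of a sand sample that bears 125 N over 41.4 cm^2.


Formula: Compressive Strength = Force / Area
Strength = 125 N / 41.4 cm^2 = 3.0193 N/cm^2

3.0193 N/cm^2


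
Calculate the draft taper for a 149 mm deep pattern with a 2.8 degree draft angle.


Formula: taper = depth * tan(draft_angle)
tan(2.8 deg) = 0.0489082
taper = 149 mm * 0.0489082 = 7.2873 mm

7.2873 mm


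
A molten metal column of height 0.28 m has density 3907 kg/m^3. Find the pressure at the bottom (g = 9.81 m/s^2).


Formula: P = rho * g * h
rho * g = 3907 * 9.81 = 38327.67 N/m^3
P = 38327.67 * 0.28 = 10731.7476 Pa

10731.7476 Pa


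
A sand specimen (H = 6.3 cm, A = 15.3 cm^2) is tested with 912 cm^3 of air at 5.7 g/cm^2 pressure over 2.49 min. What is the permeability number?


Formula: Permeability Number P = (V * H) / (p * A * t)
Numerator: V * H = 912 * 6.3 = 5745.6
Denominator: p * A * t = 5.7 * 15.3 * 2.49 = 217.1529
P = 5745.6 / 217.1529 = 26.4588

Final answer: 26.4588


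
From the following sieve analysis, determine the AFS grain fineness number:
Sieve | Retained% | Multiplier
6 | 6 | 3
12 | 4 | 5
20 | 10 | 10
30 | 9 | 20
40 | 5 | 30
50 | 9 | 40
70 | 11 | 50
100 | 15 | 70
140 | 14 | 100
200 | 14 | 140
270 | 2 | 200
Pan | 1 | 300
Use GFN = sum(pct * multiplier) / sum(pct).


Formula: GFN = sum(pct * multiplier) / sum(pct)
sum(pct * multiplier) = 6488
sum(pct) = 100
GFN = 6488 / 100 = 64.88

Final answer: 64.88


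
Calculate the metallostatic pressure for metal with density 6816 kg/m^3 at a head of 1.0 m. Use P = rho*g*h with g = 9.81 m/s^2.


Formula: P = rho * g * h
rho * g = 6816 * 9.81 = 66864.96 N/m^3
P = 66864.96 * 1.0 = 66864.9600 Pa


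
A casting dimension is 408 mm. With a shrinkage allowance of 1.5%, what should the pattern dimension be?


Formula: L_pattern = L_casting * (1 + shrinkage_rate/100)
Shrinkage factor = 1 + 1.5/100 = 1.015
L_pattern = 408 mm * 1.015 = 414.1200 mm

Answer: 414.1200 mm


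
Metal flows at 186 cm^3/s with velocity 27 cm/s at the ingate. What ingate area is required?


Formula: A_ingate = Q / v  (continuity equation)
A = 186 cm^3/s / 27 cm/s = 6.8889 cm^2

6.8889 cm^2


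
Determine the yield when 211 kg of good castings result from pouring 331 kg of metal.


Formula: Casting Yield = (W_good / W_total) * 100
Yield = (211 kg / 331 kg) * 100 = 63.7462%

Answer: 63.7462%


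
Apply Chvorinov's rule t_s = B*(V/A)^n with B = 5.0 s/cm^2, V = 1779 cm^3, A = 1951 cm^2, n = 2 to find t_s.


Formula: t_s = B * (V/A)^n  (Chvorinov's rule, n=2)
Modulus M = V/A = 1779/1951 = 0.911840 cm
M^2 = 0.911840^2 = 0.831452 cm^2
t_s = 5.0 * 0.831452 = 4.1573 s

4.1573 s


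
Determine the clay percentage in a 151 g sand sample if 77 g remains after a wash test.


Formula: Clay% = (W_total - W_washed) / W_total * 100
Clay mass = 151 - 77 = 74 g
Clay% = 74 / 151 * 100 = 49.0066%

Final answer: 49.0066%


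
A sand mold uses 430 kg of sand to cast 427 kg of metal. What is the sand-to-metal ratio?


Formula: Sand-to-Metal Ratio = W_sand / W_metal
Ratio = 430 kg / 427 kg = 1.0070

1.0070


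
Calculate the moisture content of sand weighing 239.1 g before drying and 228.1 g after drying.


Formula: MC = (W_wet - W_dry) / W_wet * 100
Water mass = 239.1 - 228.1 = 11.0 g
MC = 11.0 / 239.1 * 100 = 4.6006%

4.6006%


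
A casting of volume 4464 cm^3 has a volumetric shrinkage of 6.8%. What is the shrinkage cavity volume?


Formula: V_shrink = V_casting * shrinkage_pct / 100
V_shrink = 4464 cm^3 * 6.8 / 100 = 303.5520 cm^3

Final answer: 303.5520 cm^3


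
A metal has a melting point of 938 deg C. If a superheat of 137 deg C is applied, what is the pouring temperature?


Formula: T_pour = T_melt + Superheat
T_pour = 938 + 137 = 1075 deg C

Answer: 1075 deg C


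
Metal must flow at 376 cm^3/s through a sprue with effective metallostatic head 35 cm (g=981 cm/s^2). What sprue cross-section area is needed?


Formula: v = sqrt(2*g*h), A = Q/v
Velocity: v = sqrt(2 * 981 * 35) = sqrt(68670) = 262.0496 cm/s
Sprue area: A = Q / v = 376 / 262.0496 = 1.4348 cm^2

1.4348 cm^2


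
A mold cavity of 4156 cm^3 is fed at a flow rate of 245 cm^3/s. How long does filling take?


Formula: t_fill = V_mold / Q_flow
t = 4156 cm^3 / 245 cm^3/s = 16.9633 s

Final answer: 16.9633 s


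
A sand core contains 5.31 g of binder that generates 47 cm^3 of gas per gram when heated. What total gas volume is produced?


Formula: V_gas = W_binder * gas_evolution_rate
V = 5.31 g * 47 cm^3/g = 249.5700 cm^3

249.5700 cm^3


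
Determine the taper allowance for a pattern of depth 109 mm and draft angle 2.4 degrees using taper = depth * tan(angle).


Formula: taper = depth * tan(draft_angle)
tan(2.4 deg) = 0.0419124
taper = 109 mm * 0.0419124 = 4.5685 mm


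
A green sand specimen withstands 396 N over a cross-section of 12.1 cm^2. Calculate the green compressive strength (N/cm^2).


Formula: Compressive Strength = Force / Area
Strength = 396 N / 12.1 cm^2 = 32.7273 N/cm^2

Answer: 32.7273 N/cm^2


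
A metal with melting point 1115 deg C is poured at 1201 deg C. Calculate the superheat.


Formula: Superheat = T_pour - T_melt
Superheat = 1201 - 1115 = 86 deg C


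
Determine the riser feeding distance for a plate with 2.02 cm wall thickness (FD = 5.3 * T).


Formula: FD = 5.3 * T  (riser feeding-distance rule)
FD = 5.3 * 2.02 cm = 10.7060 cm

Answer: 10.7060 cm


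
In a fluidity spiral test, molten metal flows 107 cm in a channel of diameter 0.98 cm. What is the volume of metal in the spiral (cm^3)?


Formula: V = pi * (d/2)^2 * L  (cylinder volume)
Radius = 0.98/2 = 0.49 cm
V = pi * 0.49^2 * 107 = 80.7097 cm^3

80.7097 cm^3


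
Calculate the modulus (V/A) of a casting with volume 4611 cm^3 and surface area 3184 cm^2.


Formula: Casting Modulus M = V / A
M = 4611 cm^3 / 3184 cm^2 = 1.4482 cm

1.4482 cm


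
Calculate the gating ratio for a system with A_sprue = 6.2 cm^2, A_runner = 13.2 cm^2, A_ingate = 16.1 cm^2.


Sprue:Runner:Ingate = 1 : 13.2/6.2 : 16.1/6.2 = 1:2.13:2.60


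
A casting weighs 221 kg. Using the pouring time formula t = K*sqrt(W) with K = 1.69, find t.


Formula: t = K * sqrt(W)
sqrt(W) = sqrt(221) = 14.86607
t = 1.69 * 14.86607 = 25.1237 s

25.1237 s


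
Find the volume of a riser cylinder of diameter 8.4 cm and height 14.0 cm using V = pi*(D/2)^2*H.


Formula: V = pi * (D/2)^2 * H  (cylinder volume)
Radius = D/2 = 8.4/2 = 4.2 cm
V = pi * 4.2^2 * 14.0 = 775.8477 cm^3

Final answer: 775.8477 cm^3


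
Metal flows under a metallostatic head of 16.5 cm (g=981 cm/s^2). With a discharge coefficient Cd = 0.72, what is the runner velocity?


Formula: v = Cd * sqrt(2 * g * h)  (Torricelli with discharge coefficient)
2*g*h = 2 * 981 * 16.5 = 32373.0 cm^2/s^2
sqrt(32373.0) = 179.92498 cm/s
v = 0.72 * 179.92498 = 129.5460 cm/s

Answer: 129.5460 cm/s


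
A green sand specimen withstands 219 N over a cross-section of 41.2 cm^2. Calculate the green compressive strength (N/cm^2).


Formula: Compressive Strength = Force / Area
Strength = 219 N / 41.2 cm^2 = 5.3155 N/cm^2

Answer: 5.3155 N/cm^2


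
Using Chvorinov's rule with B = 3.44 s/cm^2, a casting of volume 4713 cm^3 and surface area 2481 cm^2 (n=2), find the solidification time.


Formula: t_s = B * (V/A)^n  (Chvorinov's rule, n=2)
Modulus M = V/A = 4713/2481 = 1.899637 cm
M^2 = 1.899637^2 = 3.608621 cm^2
t_s = 3.44 * 3.608621 = 12.4137 s

Final answer: 12.4137 s


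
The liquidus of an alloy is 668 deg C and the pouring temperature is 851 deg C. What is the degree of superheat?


Formula: Superheat = T_pour - T_melt
Superheat = 851 - 668 = 183 deg C


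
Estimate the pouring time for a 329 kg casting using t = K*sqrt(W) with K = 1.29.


Formula: t = K * sqrt(W)
sqrt(W) = sqrt(329) = 18.13836
t = 1.29 * 18.13836 = 23.3985 s

23.3985 s


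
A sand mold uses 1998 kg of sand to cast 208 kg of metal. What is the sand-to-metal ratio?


Formula: Sand-to-Metal Ratio = W_sand / W_metal
Ratio = 1998 kg / 208 kg = 9.6058

Answer: 9.6058


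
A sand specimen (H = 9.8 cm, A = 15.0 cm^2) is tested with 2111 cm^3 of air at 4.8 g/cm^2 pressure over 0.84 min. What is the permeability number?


Formula: Permeability Number P = (V * H) / (p * A * t)
Numerator: V * H = 2111 * 9.8 = 20687.8
Denominator: p * A * t = 4.8 * 15.0 * 0.84 = 60.48
P = 20687.8 / 60.48 = 342.0602

Answer: 342.0602


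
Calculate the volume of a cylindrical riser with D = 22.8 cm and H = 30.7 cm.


Formula: V = pi * (D/2)^2 * H  (cylinder volume)
Radius = D/2 = 22.8/2 = 11.4 cm
V = pi * 11.4^2 * 30.7 = 12534.2384 cm^3

Final answer: 12534.2384 cm^3


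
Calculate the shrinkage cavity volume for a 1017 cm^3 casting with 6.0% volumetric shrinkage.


Formula: V_shrink = V_casting * shrinkage_pct / 100
V_shrink = 1017 cm^3 * 6.0 / 100 = 61.0200 cm^3


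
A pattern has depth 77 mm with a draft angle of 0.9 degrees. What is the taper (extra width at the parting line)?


Formula: taper = depth * tan(draft_angle)
tan(0.9 deg) = 0.0157093
taper = 77 mm * 0.0157093 = 1.2096 mm

Answer: 1.2096 mm


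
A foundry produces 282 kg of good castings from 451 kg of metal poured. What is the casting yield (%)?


Formula: Casting Yield = (W_good / W_total) * 100
Yield = (282 kg / 451 kg) * 100 = 62.5277%

Final answer: 62.5277%


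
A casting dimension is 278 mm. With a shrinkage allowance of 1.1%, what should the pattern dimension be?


Formula: L_pattern = L_casting * (1 + shrinkage_rate/100)
Shrinkage factor = 1 + 1.1/100 = 1.011
L_pattern = 278 mm * 1.011 = 281.0580 mm

Final answer: 281.0580 mm


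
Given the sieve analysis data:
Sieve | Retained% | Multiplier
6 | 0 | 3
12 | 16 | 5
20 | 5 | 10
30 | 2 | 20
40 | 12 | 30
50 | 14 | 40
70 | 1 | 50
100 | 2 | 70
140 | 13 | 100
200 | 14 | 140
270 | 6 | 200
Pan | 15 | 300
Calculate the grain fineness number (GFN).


Formula: GFN = sum(pct * multiplier) / sum(pct)
sum(pct * multiplier) = 10240
sum(pct) = 100
GFN = 10240 / 100 = 102.40

Final answer: 102.40


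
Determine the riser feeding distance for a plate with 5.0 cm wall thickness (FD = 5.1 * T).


Formula: FD = 5.1 * T  (riser feeding-distance rule)
FD = 5.1 * 5.0 cm = 25.5000 cm

Final answer: 25.5000 cm


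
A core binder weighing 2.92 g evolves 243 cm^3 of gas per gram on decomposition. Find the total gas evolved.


Formula: V_gas = W_binder * gas_evolution_rate
V = 2.92 g * 243 cm^3/g = 709.5600 cm^3


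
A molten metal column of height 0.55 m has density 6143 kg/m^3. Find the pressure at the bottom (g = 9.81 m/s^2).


Formula: P = rho * g * h
rho * g = 6143 * 9.81 = 60262.83 N/m^3
P = 60262.83 * 0.55 = 33144.5565 Pa

33144.5565 Pa


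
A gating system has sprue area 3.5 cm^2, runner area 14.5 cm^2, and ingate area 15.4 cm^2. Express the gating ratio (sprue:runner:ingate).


Sprue:Runner:Ingate = 1 : 14.5/3.5 : 15.4/3.5 = 1:4.14:4.40

Final answer: 1:4.14:4.40


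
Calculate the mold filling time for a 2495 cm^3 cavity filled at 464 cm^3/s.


Formula: t_fill = V_mold / Q_flow
t = 2495 cm^3 / 464 cm^3/s = 5.3772 s

5.3772 s


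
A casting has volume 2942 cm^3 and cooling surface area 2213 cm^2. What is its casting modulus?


Formula: Casting Modulus M = V / A
M = 2942 cm^3 / 2213 cm^2 = 1.3294 cm

Answer: 1.3294 cm


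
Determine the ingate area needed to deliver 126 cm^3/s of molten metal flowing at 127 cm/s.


Formula: A_ingate = Q / v  (continuity equation)
A = 126 cm^3/s / 127 cm/s = 0.9921 cm^2


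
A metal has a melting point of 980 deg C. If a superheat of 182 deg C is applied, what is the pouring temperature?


Formula: T_pour = T_melt + Superheat
T_pour = 980 + 182 = 1162 deg C

Answer: 1162 deg C


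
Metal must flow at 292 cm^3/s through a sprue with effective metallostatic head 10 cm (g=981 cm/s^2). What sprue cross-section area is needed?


Formula: v = sqrt(2*g*h), A = Q/v
Velocity: v = sqrt(2 * 981 * 10) = sqrt(19620) = 140.0714 cm/s
Sprue area: A = Q / v = 292 / 140.0714 = 2.0847 cm^2

Final answer: 2.0847 cm^2


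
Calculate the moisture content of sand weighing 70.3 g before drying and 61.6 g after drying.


Formula: MC = (W_wet - W_dry) / W_wet * 100
Water mass = 70.3 - 61.6 = 8.7 g
MC = 8.7 / 70.3 * 100 = 12.3755%

Answer: 12.3755%


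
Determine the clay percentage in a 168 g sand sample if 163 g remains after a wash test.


Formula: Clay% = (W_total - W_washed) / W_total * 100
Clay mass = 168 - 163 = 5 g
Clay% = 5 / 168 * 100 = 2.9762%

2.9762%


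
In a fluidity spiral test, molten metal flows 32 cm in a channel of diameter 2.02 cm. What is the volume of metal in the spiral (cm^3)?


Formula: V = pi * (d/2)^2 * L  (cylinder volume)
Radius = 2.02/2 = 1.01 cm
V = pi * 1.01^2 * 32 = 102.5516 cm^3

102.5516 cm^3


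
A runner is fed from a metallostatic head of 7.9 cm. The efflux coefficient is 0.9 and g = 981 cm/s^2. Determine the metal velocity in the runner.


Formula: v = Cd * sqrt(2 * g * h)  (Torricelli with discharge coefficient)
2*g*h = 2 * 981 * 7.9 = 15499.8 cm^2/s^2
sqrt(15499.8) = 124.49819 cm/s
v = 0.9 * 124.49819 = 112.0484 cm/s

Answer: 112.0484 cm/s


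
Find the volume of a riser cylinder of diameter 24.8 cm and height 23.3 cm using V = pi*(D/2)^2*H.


Formula: V = pi * (D/2)^2 * H  (cylinder volume)
Radius = D/2 = 24.8/2 = 12.4 cm
V = pi * 12.4^2 * 23.3 = 11255.0950 cm^3

Final answer: 11255.0950 cm^3


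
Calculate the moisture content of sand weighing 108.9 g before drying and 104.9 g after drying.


Formula: MC = (W_wet - W_dry) / W_wet * 100
Water mass = 108.9 - 104.9 = 4.0 g
MC = 4.0 / 108.9 * 100 = 3.6731%

Final answer: 3.6731%


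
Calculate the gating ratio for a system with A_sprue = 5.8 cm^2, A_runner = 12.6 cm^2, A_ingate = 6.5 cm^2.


Sprue:Runner:Ingate = 1 : 12.6/5.8 : 6.5/5.8 = 1:2.17:1.12

Answer: 1:2.17:1.12


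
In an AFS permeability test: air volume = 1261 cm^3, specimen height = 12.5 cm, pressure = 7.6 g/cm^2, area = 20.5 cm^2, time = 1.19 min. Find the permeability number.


Formula: Permeability Number P = (V * H) / (p * A * t)
Numerator: V * H = 1261 * 12.5 = 15762.5
Denominator: p * A * t = 7.6 * 20.5 * 1.19 = 185.402
P = 15762.5 / 185.402 = 85.0180


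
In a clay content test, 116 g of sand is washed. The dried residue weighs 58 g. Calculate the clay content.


Formula: Clay% = (W_total - W_washed) / W_total * 100
Clay mass = 116 - 58 = 58 g
Clay% = 58 / 116 * 100 = 50.0000%

Final answer: 50.0000%


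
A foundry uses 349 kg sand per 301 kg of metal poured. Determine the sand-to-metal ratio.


Formula: Sand-to-Metal Ratio = W_sand / W_metal
Ratio = 349 kg / 301 kg = 1.1595

Answer: 1.1595


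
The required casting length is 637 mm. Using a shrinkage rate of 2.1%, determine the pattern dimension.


Formula: L_pattern = L_casting * (1 + shrinkage_rate/100)
Shrinkage factor = 1 + 2.1/100 = 1.021
L_pattern = 637 mm * 1.021 = 650.3770 mm

Final answer: 650.3770 mm


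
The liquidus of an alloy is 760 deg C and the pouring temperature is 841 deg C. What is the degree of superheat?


Formula: Superheat = T_pour - T_melt
Superheat = 841 - 760 = 81 deg C

81 deg C


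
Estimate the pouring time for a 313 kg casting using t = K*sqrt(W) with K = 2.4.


Formula: t = K * sqrt(W)
sqrt(W) = sqrt(313) = 17.69181
t = 2.4 * 17.69181 = 42.4603 s

42.4603 s


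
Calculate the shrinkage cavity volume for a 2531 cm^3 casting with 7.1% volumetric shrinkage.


Formula: V_shrink = V_casting * shrinkage_pct / 100
V_shrink = 2531 cm^3 * 7.1 / 100 = 179.7010 cm^3

Answer: 179.7010 cm^3


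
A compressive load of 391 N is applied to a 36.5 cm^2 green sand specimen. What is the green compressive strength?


Formula: Compressive Strength = Force / Area
Strength = 391 N / 36.5 cm^2 = 10.7123 N/cm^2


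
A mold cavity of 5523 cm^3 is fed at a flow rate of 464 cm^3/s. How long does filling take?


Formula: t_fill = V_mold / Q_flow
t = 5523 cm^3 / 464 cm^3/s = 11.9030 s

Answer: 11.9030 s


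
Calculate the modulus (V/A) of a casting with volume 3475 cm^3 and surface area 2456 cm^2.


Formula: Casting Modulus M = V / A
M = 3475 cm^3 / 2456 cm^2 = 1.4149 cm

Final answer: 1.4149 cm


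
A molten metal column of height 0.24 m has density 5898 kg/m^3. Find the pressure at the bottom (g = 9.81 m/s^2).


Formula: P = rho * g * h
rho * g = 5898 * 9.81 = 57859.38 N/m^3
P = 57859.38 * 0.24 = 13886.2512 Pa


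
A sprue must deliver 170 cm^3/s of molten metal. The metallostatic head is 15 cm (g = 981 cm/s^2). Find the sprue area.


Formula: v = sqrt(2*g*h), A = Q/v
Velocity: v = sqrt(2 * 981 * 15) = sqrt(29430) = 171.5517 cm/s
Sprue area: A = Q / v = 170 / 171.5517 = 0.9910 cm^2

Final answer: 0.9910 cm^2


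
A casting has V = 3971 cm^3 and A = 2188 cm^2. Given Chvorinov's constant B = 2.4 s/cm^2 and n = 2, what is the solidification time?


Formula: t_s = B * (V/A)^n  (Chvorinov's rule, n=2)
Modulus M = V/A = 3971/2188 = 1.814899 cm
M^2 = 1.814899^2 = 3.293858 cm^2
t_s = 2.4 * 3.293858 = 7.9053 s

Answer: 7.9053 s


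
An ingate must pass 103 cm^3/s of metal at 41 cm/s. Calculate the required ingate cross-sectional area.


Formula: A_ingate = Q / v  (continuity equation)
A = 103 cm^3/s / 41 cm/s = 2.5122 cm^2

2.5122 cm^2


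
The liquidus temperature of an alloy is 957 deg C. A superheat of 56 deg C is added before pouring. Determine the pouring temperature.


Formula: T_pour = T_melt + Superheat
T_pour = 957 + 56 = 1013 deg C

Final answer: 1013 deg C


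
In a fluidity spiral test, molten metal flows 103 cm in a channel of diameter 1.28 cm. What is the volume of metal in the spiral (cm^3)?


Formula: V = pi * (d/2)^2 * L  (cylinder volume)
Radius = 1.28/2 = 0.64 cm
V = pi * 0.64^2 * 103 = 132.5400 cm^3

Answer: 132.5400 cm^3


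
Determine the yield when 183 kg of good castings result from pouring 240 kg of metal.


Formula: Casting Yield = (W_good / W_total) * 100
Yield = (183 kg / 240 kg) * 100 = 76.2500%

Answer: 76.2500%


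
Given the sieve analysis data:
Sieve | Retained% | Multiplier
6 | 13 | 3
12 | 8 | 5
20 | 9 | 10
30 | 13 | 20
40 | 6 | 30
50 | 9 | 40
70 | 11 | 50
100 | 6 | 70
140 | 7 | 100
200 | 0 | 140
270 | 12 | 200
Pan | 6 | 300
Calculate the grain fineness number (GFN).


Formula: GFN = sum(pct * multiplier) / sum(pct)
sum(pct * multiplier) = 6839
sum(pct) = 100
GFN = 6839 / 100 = 68.39

Final answer: 68.39


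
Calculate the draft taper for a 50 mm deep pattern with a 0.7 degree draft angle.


Formula: taper = depth * tan(draft_angle)
tan(0.7 deg) = 0.0122179
taper = 50 mm * 0.0122179 = 0.6109 mm

Answer: 0.6109 mm


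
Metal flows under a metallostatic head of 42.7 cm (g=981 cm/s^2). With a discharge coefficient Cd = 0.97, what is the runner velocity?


Formula: v = Cd * sqrt(2 * g * h)  (Torricelli with discharge coefficient)
2*g*h = 2 * 981 * 42.7 = 83777.4 cm^2/s^2
sqrt(83777.4) = 289.44326 cm/s
v = 0.97 * 289.44326 = 280.7600 cm/s

Final answer: 280.7600 cm/s


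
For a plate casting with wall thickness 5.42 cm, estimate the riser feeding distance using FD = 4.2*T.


Formula: FD = 4.2 * T  (riser feeding-distance rule)
FD = 4.2 * 5.42 cm = 22.7640 cm

Final answer: 22.7640 cm


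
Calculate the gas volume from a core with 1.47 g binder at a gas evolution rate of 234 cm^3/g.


Formula: V_gas = W_binder * gas_evolution_rate
V = 1.47 g * 234 cm^3/g = 343.9800 cm^3

Final answer: 343.9800 cm^3


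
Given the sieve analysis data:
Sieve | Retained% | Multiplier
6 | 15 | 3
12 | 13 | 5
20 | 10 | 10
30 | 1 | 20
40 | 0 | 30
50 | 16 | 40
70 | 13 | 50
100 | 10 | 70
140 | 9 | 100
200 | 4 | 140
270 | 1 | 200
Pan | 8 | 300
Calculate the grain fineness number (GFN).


Formula: GFN = sum(pct * multiplier) / sum(pct)
sum(pct * multiplier) = 6280
sum(pct) = 100
GFN = 6280 / 100 = 62.80

62.80


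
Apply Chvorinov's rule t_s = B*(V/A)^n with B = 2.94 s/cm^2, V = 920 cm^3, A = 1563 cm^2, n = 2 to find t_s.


Formula: t_s = B * (V/A)^n  (Chvorinov's rule, n=2)
Modulus M = V/A = 920/1563 = 0.588612 cm
M^2 = 0.588612^2 = 0.346464 cm^2
t_s = 2.94 * 0.346464 = 1.0186 s

Final answer: 1.0186 s


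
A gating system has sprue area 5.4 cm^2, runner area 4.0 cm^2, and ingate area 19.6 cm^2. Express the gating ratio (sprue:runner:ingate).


Sprue:Runner:Ingate = 1 : 4.0/5.4 : 19.6/5.4 = 1:0.74:3.63

1:0.74:3.63


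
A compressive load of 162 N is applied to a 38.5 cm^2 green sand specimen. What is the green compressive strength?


Formula: Compressive Strength = Force / Area
Strength = 162 N / 38.5 cm^2 = 4.2078 N/cm^2

4.2078 N/cm^2


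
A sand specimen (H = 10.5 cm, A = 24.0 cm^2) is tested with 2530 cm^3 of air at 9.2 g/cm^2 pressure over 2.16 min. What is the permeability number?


Formula: Permeability Number P = (V * H) / (p * A * t)
Numerator: V * H = 2530 * 10.5 = 26565.0
Denominator: p * A * t = 9.2 * 24.0 * 2.16 = 476.928
P = 26565.0 / 476.928 = 55.7002

Answer: 55.7002


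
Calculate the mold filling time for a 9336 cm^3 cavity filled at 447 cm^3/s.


Formula: t_fill = V_mold / Q_flow
t = 9336 cm^3 / 447 cm^3/s = 20.8859 s

Answer: 20.8859 s


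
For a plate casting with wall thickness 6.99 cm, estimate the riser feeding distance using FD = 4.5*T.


Formula: FD = 4.5 * T  (riser feeding-distance rule)
FD = 4.5 * 6.99 cm = 31.4550 cm

Answer: 31.4550 cm


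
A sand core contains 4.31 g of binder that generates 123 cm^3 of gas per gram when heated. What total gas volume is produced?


Formula: V_gas = W_binder * gas_evolution_rate
V = 4.31 g * 123 cm^3/g = 530.1300 cm^3

530.1300 cm^3


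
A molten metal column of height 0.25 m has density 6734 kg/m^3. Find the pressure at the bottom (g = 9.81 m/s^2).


Formula: P = rho * g * h
rho * g = 6734 * 9.81 = 66060.54 N/m^3
P = 66060.54 * 0.25 = 16515.1350 Pa

Answer: 16515.1350 Pa


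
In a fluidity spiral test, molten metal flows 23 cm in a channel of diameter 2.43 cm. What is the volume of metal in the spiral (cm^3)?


Formula: V = pi * (d/2)^2 * L  (cylinder volume)
Radius = 2.43/2 = 1.215 cm
V = pi * 1.215^2 * 23 = 106.6670 cm^3

106.6670 cm^3


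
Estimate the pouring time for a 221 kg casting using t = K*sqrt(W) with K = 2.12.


Formula: t = K * sqrt(W)
sqrt(W) = sqrt(221) = 14.86607
t = 2.12 * 14.86607 = 31.5161 s

31.5161 s


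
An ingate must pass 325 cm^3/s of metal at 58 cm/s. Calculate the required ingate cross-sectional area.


Formula: A_ingate = Q / v  (continuity equation)
A = 325 cm^3/s / 58 cm/s = 5.6034 cm^2

Answer: 5.6034 cm^2


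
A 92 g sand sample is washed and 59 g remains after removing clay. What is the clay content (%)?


Formula: Clay% = (W_total - W_washed) / W_total * 100
Clay mass = 92 - 59 = 33 g
Clay% = 33 / 92 * 100 = 35.8696%

Final answer: 35.8696%


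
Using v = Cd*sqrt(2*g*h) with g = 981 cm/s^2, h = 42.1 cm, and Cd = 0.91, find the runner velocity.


Formula: v = Cd * sqrt(2 * g * h)  (Torricelli with discharge coefficient)
2*g*h = 2 * 981 * 42.1 = 82600.2 cm^2/s^2
sqrt(82600.2) = 287.40251 cm/s
v = 0.91 * 287.40251 = 261.5363 cm/s

261.5363 cm/s


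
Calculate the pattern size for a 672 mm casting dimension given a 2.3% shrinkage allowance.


Formula: L_pattern = L_casting * (1 + shrinkage_rate/100)
Shrinkage factor = 1 + 2.3/100 = 1.023
L_pattern = 672 mm * 1.023 = 687.4560 mm

Answer: 687.4560 mm


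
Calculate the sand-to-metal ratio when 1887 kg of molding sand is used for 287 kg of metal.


Formula: Sand-to-Metal Ratio = W_sand / W_metal
Ratio = 1887 kg / 287 kg = 6.5749

Final answer: 6.5749


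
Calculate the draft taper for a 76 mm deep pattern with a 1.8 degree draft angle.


Formula: taper = depth * tan(draft_angle)
tan(1.8 deg) = 0.0314263
taper = 76 mm * 0.0314263 = 2.3884 mm


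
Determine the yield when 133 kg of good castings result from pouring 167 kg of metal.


Formula: Casting Yield = (W_good / W_total) * 100
Yield = (133 kg / 167 kg) * 100 = 79.6407%

79.6407%


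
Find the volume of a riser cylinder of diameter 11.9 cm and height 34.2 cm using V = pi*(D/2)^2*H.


Formula: V = pi * (D/2)^2 * H  (cylinder volume)
Radius = D/2 = 11.9/2 = 5.95 cm
V = pi * 5.95^2 * 34.2 = 3803.7320 cm^3

Answer: 3803.7320 cm^3


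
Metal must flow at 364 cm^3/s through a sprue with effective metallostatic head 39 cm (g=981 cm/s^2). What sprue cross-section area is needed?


Formula: v = sqrt(2*g*h), A = Q/v
Velocity: v = sqrt(2 * 981 * 39) = sqrt(76518) = 276.6189 cm/s
Sprue area: A = Q / v = 364 / 276.6189 = 1.3159 cm^2


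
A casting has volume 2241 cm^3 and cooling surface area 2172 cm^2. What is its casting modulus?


Formula: Casting Modulus M = V / A
M = 2241 cm^3 / 2172 cm^2 = 1.0318 cm

1.0318 cm


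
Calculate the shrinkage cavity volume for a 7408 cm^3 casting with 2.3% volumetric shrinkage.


Formula: V_shrink = V_casting * shrinkage_pct / 100
V_shrink = 7408 cm^3 * 2.3 / 100 = 170.3840 cm^3

Answer: 170.3840 cm^3


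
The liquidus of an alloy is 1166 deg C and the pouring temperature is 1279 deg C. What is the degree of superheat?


Formula: Superheat = T_pour - T_melt
Superheat = 1279 - 1166 = 113 deg C

Final answer: 113 deg C


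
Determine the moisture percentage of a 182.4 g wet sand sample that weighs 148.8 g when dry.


Formula: MC = (W_wet - W_dry) / W_wet * 100
Water mass = 182.4 - 148.8 = 33.6 g
MC = 33.6 / 182.4 * 100 = 18.4211%

18.4211%


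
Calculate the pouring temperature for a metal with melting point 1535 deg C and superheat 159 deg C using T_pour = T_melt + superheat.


Formula: T_pour = T_melt + Superheat
T_pour = 1535 + 159 = 1694 deg C

Answer: 1694 deg C


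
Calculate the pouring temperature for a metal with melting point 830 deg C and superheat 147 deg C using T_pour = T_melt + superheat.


Formula: T_pour = T_melt + Superheat
T_pour = 830 + 147 = 977 deg C

977 deg C


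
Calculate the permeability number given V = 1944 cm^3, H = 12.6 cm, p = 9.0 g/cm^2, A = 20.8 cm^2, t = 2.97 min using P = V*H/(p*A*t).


Formula: Permeability Number P = (V * H) / (p * A * t)
Numerator: V * H = 1944 * 12.6 = 24494.4
Denominator: p * A * t = 9.0 * 20.8 * 2.97 = 555.984
P = 24494.4 / 555.984 = 44.0559

Final answer: 44.0559


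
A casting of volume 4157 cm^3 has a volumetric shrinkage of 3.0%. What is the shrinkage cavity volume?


Formula: V_shrink = V_casting * shrinkage_pct / 100
V_shrink = 4157 cm^3 * 3.0 / 100 = 124.7100 cm^3

Final answer: 124.7100 cm^3


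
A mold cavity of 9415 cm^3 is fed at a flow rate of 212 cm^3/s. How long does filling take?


Formula: t_fill = V_mold / Q_flow
t = 9415 cm^3 / 212 cm^3/s = 44.4104 s

Final answer: 44.4104 s


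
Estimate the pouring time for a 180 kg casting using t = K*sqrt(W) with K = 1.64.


Formula: t = K * sqrt(W)
sqrt(W) = sqrt(180) = 13.41641
t = 1.64 * 13.41641 = 22.0029 s

22.0029 s


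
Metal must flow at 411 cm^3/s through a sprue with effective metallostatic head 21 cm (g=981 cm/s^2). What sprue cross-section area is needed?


Formula: v = sqrt(2*g*h), A = Q/v
Velocity: v = sqrt(2 * 981 * 21) = sqrt(41202) = 202.9828 cm/s
Sprue area: A = Q / v = 411 / 202.9828 = 2.0248 cm^2

Final answer: 2.0248 cm^2


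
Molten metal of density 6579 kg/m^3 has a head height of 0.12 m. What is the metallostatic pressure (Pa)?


Formula: P = rho * g * h
rho * g = 6579 * 9.81 = 64539.99 N/m^3
P = 64539.99 * 0.12 = 7744.7988 Pa

7744.7988 Pa


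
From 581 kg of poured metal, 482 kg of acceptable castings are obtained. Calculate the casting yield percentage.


Formula: Casting Yield = (W_good / W_total) * 100
Yield = (482 kg / 581 kg) * 100 = 82.9604%

82.9604%


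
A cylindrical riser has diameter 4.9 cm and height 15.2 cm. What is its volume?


Formula: V = pi * (D/2)^2 * H  (cylinder volume)
Radius = D/2 = 4.9/2 = 2.45 cm
V = pi * 2.45^2 * 15.2 = 286.6326 cm^3

286.6326 cm^3


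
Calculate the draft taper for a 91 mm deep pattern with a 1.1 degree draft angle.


Formula: taper = depth * tan(draft_angle)
tan(1.1 deg) = 0.0192010
taper = 91 mm * 0.0192010 = 1.7473 mm

1.7473 mm


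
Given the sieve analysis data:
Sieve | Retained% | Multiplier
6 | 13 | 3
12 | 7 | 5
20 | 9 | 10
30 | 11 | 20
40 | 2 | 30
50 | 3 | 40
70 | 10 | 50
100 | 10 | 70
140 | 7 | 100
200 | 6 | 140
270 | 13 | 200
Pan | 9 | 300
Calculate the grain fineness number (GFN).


Formula: GFN = sum(pct * multiplier) / sum(pct)
sum(pct * multiplier) = 8604
sum(pct) = 100
GFN = 8604 / 100 = 86.04

86.04


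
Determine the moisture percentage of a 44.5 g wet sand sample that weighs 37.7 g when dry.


Formula: MC = (W_wet - W_dry) / W_wet * 100
Water mass = 44.5 - 37.7 = 6.8 g
MC = 6.8 / 44.5 * 100 = 15.2809%


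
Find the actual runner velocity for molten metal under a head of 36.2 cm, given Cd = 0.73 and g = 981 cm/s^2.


Formula: v = Cd * sqrt(2 * g * h)  (Torricelli with discharge coefficient)
2*g*h = 2 * 981 * 36.2 = 71024.4 cm^2/s^2
sqrt(71024.4) = 266.50403 cm/s
v = 0.73 * 266.50403 = 194.5479 cm/s


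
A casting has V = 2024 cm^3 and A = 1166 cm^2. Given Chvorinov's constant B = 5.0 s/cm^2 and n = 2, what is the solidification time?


Formula: t_s = B * (V/A)^n  (Chvorinov's rule, n=2)
Modulus M = V/A = 2024/1166 = 1.735849 cm
M^2 = 1.735849^2 = 3.013172 cm^2
t_s = 5.0 * 3.013172 = 15.0659 s

Answer: 15.0659 s


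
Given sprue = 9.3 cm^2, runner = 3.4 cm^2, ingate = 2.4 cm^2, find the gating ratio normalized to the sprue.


Sprue:Runner:Ingate = 1 : 3.4/9.3 : 2.4/9.3 = 1:0.37:0.26


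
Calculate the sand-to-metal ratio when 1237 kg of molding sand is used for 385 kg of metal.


Formula: Sand-to-Metal Ratio = W_sand / W_metal
Ratio = 1237 kg / 385 kg = 3.2130

Final answer: 3.2130


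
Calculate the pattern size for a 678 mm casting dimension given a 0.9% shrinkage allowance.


Formula: L_pattern = L_casting * (1 + shrinkage_rate/100)
Shrinkage factor = 1 + 0.9/100 = 1.009
L_pattern = 678 mm * 1.009 = 684.1020 mm


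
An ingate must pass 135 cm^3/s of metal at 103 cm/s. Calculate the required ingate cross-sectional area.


Formula: A_ingate = Q / v  (continuity equation)
A = 135 cm^3/s / 103 cm/s = 1.3107 cm^2

1.3107 cm^2


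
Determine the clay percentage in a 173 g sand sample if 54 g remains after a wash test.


Formula: Clay% = (W_total - W_washed) / W_total * 100
Clay mass = 173 - 54 = 119 g
Clay% = 119 / 173 * 100 = 68.7861%

68.7861%


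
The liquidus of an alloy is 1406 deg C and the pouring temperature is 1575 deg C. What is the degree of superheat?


Formula: Superheat = T_pour - T_melt
Superheat = 1575 - 1406 = 169 deg C


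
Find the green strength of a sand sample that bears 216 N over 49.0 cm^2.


Formula: Compressive Strength = Force / Area
Strength = 216 N / 49.0 cm^2 = 4.4082 N/cm^2

4.4082 N/cm^2


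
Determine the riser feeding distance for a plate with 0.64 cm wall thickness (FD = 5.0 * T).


Formula: FD = 5.0 * T  (riser feeding-distance rule)
FD = 5.0 * 0.64 cm = 3.2000 cm


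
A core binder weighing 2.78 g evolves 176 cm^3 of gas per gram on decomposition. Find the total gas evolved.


Formula: V_gas = W_binder * gas_evolution_rate
V = 2.78 g * 176 cm^3/g = 489.2800 cm^3

Answer: 489.2800 cm^3


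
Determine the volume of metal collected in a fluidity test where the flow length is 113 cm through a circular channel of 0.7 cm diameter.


Formula: V = pi * (d/2)^2 * L  (cylinder volume)
Radius = 0.7/2 = 0.35 cm
V = pi * 0.35^2 * 113 = 43.4875 cm^3

Answer: 43.4875 cm^3


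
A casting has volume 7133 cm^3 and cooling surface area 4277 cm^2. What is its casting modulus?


Formula: Casting Modulus M = V / A
M = 7133 cm^3 / 4277 cm^2 = 1.6678 cm

1.6678 cm


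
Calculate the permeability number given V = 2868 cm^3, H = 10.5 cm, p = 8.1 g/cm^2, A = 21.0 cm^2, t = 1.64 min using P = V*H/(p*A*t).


Formula: Permeability Number P = (V * H) / (p * A * t)
Numerator: V * H = 2868 * 10.5 = 30114.0
Denominator: p * A * t = 8.1 * 21.0 * 1.64 = 278.964
P = 30114.0 / 278.964 = 107.9494

Final answer: 107.9494
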